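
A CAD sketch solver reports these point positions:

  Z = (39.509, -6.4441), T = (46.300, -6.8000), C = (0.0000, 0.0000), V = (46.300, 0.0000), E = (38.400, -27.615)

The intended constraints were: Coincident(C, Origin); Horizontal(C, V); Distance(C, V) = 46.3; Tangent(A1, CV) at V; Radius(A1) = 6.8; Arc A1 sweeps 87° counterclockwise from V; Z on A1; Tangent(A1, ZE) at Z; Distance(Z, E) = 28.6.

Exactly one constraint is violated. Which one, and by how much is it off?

Distance(Z, E) = 28.6 — off by 7.40.

C = (0.00, 0.00) ✓; C.y = 0.00, V.y = 0.00 ✓; |CV| = 46.30 ✓; ∠(TV, VC) = 90.00° ✓; |TV| = 6.800 ✓; bearing(T→Z) − bearing(T→V) = 87.00° ✓; |TZ| = 6.800 ✓; ∠(TZ, ZE) = 90.00° ✓; |ZE| = 21.20 ✗.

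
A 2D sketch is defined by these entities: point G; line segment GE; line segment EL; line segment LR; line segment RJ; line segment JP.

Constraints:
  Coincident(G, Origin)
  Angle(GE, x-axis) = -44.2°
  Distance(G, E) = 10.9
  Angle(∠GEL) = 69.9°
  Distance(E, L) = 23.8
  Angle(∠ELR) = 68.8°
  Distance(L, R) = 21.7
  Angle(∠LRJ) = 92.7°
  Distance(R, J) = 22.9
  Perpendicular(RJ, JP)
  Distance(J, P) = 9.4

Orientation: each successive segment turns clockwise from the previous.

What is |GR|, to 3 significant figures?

15.8

∠GEL = 69.9° gives EL at -154° from the x-axis; with |EL| = 23.8, L = (-13.6, -17.9). ∠ELR = 68.8° gives LR at 94.5° from the x-axis; with |LR| = 21.7, R = (-15.3, 3.71). Then |GR| = |R − G| = 15.8.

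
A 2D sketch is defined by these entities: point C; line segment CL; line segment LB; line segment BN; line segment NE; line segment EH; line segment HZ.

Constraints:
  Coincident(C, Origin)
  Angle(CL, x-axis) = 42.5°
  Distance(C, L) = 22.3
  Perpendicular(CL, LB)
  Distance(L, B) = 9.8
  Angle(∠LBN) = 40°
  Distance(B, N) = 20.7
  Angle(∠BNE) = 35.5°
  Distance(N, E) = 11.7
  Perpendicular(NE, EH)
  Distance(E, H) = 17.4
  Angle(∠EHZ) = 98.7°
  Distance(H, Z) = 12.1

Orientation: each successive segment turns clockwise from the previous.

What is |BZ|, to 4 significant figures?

18.57

C is at the origin; CL runs at 42.5° with length 22.3, so L = (16.44, 15.07). CL ⟂ LB, so LB runs at -47.50°; with |LB| = 9.8, B = (23.06, 7.840). ∠LBN = 40.0° gives BN at 172.5° from the x-axis; with |BN| = 20.7, N = (2.539, 10.54). ∠BNE = 35.5° gives NE at 28.00° from the x-axis; with |NE| = 11.7, E = (12.87, 16.04). NE is perpendicular to EH, so EH runs at -62.00°; with |EH| = 17.4, H = (21.04, 0.6718). ∠EHZ = 98.7° gives HZ at -143.3° from the x-axis; with |HZ| = 12.1, Z = (11.34, -6.559). Then |BZ| = |Z − B| = 18.57.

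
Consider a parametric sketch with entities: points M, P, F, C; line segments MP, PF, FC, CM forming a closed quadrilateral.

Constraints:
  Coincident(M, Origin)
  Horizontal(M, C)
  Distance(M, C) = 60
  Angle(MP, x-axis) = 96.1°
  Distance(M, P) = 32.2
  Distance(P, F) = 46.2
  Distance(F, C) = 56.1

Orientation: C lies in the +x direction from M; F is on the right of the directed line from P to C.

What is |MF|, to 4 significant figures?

14.40

M is at the origin; M and C share the same y with |MC| = 60.0 and C in +x, so C = (60.0, 0). MP runs at 96.1° with |MP| = 32.2, so P = (-3.422, 32.02). F is determined by |PF| = 46.2 and |FC| = 56.1 together: it lies at the intersection of circle(P, 46.2) and circle(C, 56.1). With |PC| = 71.05, the foot of the radical line on PC is 28.40 from P and the perpendicular offset is √(46.2² − 28.40²) = 36.44. Taking the right-of-PC solution: F = (5.502, -13.31).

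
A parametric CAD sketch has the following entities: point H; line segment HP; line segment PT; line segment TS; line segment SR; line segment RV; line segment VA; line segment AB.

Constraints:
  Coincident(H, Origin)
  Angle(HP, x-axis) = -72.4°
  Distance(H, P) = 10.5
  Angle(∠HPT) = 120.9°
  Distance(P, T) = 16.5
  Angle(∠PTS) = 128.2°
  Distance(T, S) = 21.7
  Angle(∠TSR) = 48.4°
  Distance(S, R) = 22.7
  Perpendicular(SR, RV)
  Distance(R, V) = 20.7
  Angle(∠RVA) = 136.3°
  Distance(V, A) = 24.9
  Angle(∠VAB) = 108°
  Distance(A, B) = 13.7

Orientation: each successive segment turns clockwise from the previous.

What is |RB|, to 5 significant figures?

44.117

∠RVA = 136.3° gives VA at -88.600° from the x-axis; with |VA| = 24.9, A = (1.8719, -44.542). ∠VAB = 108.0° gives AB at -160.60° from the x-axis; with |AB| = 13.7, B = (-11.050, -49.093). Then |RB| = |B − R| = 44.117.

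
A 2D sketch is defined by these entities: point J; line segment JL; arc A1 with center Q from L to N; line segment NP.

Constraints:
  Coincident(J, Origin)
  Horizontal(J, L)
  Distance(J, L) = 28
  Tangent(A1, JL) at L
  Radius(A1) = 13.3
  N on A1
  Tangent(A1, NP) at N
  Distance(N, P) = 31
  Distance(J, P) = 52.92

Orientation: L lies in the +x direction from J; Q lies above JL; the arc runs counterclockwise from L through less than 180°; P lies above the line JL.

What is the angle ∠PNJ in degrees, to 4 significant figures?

87.47°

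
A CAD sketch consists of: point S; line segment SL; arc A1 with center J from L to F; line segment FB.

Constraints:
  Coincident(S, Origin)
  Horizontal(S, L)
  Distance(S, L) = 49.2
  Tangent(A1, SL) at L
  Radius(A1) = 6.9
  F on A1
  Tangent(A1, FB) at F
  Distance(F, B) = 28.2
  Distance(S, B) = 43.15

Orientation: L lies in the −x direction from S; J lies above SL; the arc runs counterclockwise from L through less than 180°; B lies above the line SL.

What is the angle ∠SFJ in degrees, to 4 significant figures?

161.0°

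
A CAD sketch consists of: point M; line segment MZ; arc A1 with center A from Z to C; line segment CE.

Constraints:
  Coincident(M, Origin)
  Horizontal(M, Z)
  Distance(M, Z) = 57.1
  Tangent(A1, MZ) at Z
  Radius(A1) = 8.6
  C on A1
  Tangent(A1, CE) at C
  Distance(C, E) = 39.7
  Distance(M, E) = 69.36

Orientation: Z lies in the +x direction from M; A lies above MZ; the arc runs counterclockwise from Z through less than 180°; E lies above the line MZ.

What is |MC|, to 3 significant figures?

66.1

Checks: M = (0.00, 0.00) ✓; |AC| = 8.600 ✓; ∠(AC, CE) = 90.00° ✓; |CE| = 39.70 ✓; |ME| = 69.36 ✓.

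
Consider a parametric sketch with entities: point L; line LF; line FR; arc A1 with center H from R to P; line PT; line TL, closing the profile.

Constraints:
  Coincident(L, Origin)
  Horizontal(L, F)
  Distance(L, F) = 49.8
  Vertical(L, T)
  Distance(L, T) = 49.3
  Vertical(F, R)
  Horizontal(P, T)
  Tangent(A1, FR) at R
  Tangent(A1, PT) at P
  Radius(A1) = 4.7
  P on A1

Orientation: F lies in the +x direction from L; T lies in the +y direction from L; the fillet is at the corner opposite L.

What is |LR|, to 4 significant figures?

66.85

The virtual corner opposite L is at (49.80, 49.30). Tangency of A1 to FR means the radius HR is perpendicular to FR and since A1 is tangent to PT there, HP ⟂ PT, with radius 4.7, so the center H sits 4.7 in from both sides at H = (45.10, 44.60). That places the tangent points at R = (49.80, 44.60) on FR and P = (45.10, 49.30) on PT. Then |LR| = |R − L| = 66.85.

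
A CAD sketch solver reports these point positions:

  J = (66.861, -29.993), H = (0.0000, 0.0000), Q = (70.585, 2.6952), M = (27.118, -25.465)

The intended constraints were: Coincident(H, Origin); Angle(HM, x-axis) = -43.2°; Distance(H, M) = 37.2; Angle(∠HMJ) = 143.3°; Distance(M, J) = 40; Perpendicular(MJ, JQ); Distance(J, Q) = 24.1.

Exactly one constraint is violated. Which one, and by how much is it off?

Distance(J, Q) = 24.1 — off by 8.80.

H = (0.00, 0.00) ✓; HM at -43.20° ✓; |HM| = 37.20 ✓; ∠HMJ = 143.3° ✓; |MJ| = 40.00 ✓; ∠(MJ, JQ) = 90.00° ✓; |JQ| = 32.90 ✗.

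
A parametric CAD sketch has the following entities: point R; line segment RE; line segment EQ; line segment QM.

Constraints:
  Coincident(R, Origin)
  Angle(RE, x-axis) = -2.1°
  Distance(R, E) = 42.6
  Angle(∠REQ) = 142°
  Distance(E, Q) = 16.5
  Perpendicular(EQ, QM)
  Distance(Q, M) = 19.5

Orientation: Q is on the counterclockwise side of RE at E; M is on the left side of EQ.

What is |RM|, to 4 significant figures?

50.52

R is at the origin; RE runs at -2.1° with length 42.6, so E = 42.6·(cos -2.1°, sin -2.1°) = (42.57, -1.561). ∠REQ = 142.0°, so EQ runs at -2.1° + (180° − 142.0°) = 35.90° from the x-axis; with |EQ| = 16.5, Q = E + 16.5·(cos 35.90°, sin 35.90°) = (55.94, 8.114). EQ ⟂ QM; with |QM| = 19.5 on the left of EQ, M = Q + 19.5·(-0.5864, 0.8100) = (44.50, 23.91). Then |RM| = |M − R| = 50.52.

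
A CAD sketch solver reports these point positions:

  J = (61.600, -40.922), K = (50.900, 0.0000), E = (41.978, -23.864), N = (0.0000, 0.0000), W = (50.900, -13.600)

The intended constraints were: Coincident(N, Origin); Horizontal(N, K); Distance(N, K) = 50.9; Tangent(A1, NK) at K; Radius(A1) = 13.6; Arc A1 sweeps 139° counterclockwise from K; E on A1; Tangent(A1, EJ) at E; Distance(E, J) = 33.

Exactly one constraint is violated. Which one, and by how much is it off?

Distance(E, J) = 33 — off by 7.00.

N = (0.00, 0.00) ✓; N.y = 0.00, K.y = 0.00 ✓; |NK| = 50.90 ✓; ∠(WK, KN) = 90.00° ✓; |WK| = 13.60 ✓; bearing(W→E) − bearing(W→K) = 139.0° ✓; |WE| = 13.60 ✓; ∠(WE, EJ) = 90.00° ✓; |EJ| = 26.00 ✗.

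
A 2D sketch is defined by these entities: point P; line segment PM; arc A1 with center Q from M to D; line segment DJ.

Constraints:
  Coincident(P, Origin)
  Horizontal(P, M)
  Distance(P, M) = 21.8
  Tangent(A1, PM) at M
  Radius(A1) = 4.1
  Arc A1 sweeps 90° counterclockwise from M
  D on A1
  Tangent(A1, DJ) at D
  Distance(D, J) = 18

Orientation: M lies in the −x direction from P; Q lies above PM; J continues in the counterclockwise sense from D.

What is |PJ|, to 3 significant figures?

28.3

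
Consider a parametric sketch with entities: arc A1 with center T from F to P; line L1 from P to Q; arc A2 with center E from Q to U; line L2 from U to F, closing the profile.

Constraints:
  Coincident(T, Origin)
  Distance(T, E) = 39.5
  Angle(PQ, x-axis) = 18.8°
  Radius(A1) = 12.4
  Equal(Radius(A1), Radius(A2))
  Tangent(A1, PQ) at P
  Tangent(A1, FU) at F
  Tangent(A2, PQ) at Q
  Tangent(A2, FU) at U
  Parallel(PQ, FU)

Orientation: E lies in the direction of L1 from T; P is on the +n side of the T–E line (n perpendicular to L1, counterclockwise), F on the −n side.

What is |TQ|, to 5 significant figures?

41.401

The slot axis is L1's direction at 18.8°, so u = (cos 18.8°, sin 18.8°) = (0.94665, 0.32227) and n = (−sin 18.8°, cos 18.8°) = (-0.32227, 0.94665). T is at the origin and E lies 39.5 along u from T, so E = 39.5·u = (37.393, 12.729). Tangency of A1 to both parallel lines with radius 12.4 puts P and F at T ± 12.4·n: P = (-3.9961, 11.738), F = (3.9961, -11.738). Equal radii place Q and U the same way about E: Q = E + 12.4·n = (33.397, 24.468), U = E − 12.4·n = (41.389, 0.99104). Then |TQ| = |Q − T| = 41.401.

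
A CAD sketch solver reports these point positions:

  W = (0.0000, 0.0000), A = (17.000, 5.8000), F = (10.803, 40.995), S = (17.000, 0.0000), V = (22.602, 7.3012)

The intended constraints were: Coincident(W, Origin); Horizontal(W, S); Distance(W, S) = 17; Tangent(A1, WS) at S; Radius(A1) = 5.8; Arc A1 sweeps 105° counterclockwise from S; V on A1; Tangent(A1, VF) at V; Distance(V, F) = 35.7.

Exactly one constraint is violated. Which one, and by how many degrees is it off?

Tangent(A1, VF) at V — off by 4.30°.

W = (0.00, 0.00) ✓; W.y = 0.00, S.y = 0.00 ✓; |WS| = 17.00 ✓; ∠(AS, SW) = 90.00° ✓; |AS| = 5.800 ✓; bearing(A→V) − bearing(A→S) = 105.0° ✓; |AV| = 5.800 ✓; ∠(AV, VF) = 85.70° ✗; |VF| = 35.70 ✓.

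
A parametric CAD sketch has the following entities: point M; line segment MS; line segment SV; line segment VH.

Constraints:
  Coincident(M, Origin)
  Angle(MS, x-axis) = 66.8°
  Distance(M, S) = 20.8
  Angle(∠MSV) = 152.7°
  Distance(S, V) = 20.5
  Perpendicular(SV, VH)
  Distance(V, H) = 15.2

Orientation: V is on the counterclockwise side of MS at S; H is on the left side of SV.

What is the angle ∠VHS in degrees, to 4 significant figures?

53.44°

∠MSV = 152.7°, so SV runs at 66.8° + (180° − 152.7°) = 94.10° from the x-axis; with |SV| = 20.5, V = S + 20.5·(cos 94.10°, sin 94.10°) = (6.728, 39.57). SV ⟂ VH; with |VH| = 15.2 on the left of SV, H = V + 15.2·(-0.9974, -0.07150) = (-8.433, 38.48). Then cos ∠VHS = HV·HS / (|HV||HS|), giving 53.44°.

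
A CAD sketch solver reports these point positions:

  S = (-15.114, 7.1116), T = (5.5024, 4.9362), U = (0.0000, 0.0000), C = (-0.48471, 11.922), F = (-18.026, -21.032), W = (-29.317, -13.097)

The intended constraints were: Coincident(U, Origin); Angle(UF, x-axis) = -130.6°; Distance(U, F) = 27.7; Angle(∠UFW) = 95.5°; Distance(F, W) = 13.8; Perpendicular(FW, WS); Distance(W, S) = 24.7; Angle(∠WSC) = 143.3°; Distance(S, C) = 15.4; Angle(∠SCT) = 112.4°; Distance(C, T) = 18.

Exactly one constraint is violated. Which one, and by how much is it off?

Distance(C, T) = 18 — off by 8.80.

U = (0.00, 0.00) ✓; UF at -130.6° ✓; |UF| = 27.70 ✓; ∠UFW = 95.50° ✓; |FW| = 13.80 ✓; ∠(FW, WS) = 90.00° ✓; |WS| = 24.70 ✓; ∠WSC = 143.3° ✓; |SC| = 15.40 ✓; ∠SCT = 112.4° ✓; |CT| = 9.200 ✗.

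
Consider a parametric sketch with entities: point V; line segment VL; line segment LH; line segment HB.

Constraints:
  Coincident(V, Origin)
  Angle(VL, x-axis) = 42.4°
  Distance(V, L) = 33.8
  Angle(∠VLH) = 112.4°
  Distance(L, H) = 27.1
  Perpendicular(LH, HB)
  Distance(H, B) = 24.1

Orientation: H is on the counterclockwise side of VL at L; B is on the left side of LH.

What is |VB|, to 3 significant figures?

40.6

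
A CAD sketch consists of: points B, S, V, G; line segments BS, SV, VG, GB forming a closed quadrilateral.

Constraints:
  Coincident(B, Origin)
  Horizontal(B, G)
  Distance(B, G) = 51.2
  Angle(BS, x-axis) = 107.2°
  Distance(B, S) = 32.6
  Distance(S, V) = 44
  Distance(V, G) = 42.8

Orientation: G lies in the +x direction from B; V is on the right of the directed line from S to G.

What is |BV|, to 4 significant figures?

12.64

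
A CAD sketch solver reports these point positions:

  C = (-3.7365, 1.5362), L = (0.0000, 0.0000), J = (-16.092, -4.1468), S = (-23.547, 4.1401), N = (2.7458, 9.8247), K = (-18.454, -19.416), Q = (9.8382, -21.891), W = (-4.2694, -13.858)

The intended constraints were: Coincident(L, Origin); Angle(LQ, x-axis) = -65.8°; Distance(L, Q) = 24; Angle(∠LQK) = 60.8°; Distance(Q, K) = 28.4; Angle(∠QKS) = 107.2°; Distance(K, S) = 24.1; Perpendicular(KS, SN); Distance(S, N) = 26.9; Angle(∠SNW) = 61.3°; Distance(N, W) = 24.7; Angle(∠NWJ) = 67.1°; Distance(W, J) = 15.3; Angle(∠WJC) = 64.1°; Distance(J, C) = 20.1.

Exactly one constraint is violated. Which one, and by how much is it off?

Distance(J, C) = 20.1 — off by 6.50.

L = (0.00, 0.00) ✓; LQ at -65.80° ✓; |LQ| = 24.00 ✓; ∠LQK = 60.80° ✓; |QK| = 28.40 ✓; ∠QKS = 107.2° ✓; |KS| = 24.10 ✓; ∠(KS, SN) = 90.00° ✓; |SN| = 26.90 ✓; ∠SNW = 61.30° ✓; |NW| = 24.70 ✓; ∠NWJ = 67.10° ✓; |WJ| = 15.30 ✓; ∠WJC = 64.10° ✓; |JC| = 13.60 ✗.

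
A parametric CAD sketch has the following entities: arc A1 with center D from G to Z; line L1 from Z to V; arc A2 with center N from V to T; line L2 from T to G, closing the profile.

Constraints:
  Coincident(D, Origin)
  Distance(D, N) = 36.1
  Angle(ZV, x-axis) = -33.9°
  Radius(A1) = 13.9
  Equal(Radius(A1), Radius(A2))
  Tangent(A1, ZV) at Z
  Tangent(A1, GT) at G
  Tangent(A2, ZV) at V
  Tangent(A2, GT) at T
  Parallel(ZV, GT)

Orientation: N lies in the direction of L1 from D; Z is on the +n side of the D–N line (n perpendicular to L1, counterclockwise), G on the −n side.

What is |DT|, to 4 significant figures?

38.68

The slot axis is L1's direction at -33.9°, so u = (cos -33.9°, sin -33.9°) = (0.8300, -0.5577) and n = (−sin -33.9°, cos -33.9°) = (0.5577, 0.8300). D is at the origin and N lies 36.1 along u from D, so N = 36.1·u = (29.96, -20.13). Tangency of A1 to both parallel lines with radius 13.9 puts Z and G at D ± 13.9·n: Z = (7.753, 11.54), G = (-7.753, -11.54). Equal radii place V and T the same way about N: V = N + 13.9·n = (37.72, -8.597), T = N − 13.9·n = (22.21, -31.67). Then |DT| = |T − D| = 38.68.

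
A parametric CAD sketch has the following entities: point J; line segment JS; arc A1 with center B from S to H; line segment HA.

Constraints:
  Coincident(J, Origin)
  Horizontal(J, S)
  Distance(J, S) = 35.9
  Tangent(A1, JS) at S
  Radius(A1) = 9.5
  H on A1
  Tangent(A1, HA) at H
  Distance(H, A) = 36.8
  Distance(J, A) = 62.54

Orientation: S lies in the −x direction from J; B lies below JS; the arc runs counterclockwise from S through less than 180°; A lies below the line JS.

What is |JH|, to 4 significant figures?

46.56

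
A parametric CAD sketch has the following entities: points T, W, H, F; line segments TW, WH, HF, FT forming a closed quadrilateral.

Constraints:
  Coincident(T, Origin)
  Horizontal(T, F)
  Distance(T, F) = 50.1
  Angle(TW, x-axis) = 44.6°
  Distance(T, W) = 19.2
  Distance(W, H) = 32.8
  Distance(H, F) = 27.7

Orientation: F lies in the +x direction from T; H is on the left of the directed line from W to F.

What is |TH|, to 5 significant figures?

51.234

Checks: T.y = 0.00, F.y = 0.00 ✓; |WH| = 32.80 ✓; |HF| = 27.70 ✓.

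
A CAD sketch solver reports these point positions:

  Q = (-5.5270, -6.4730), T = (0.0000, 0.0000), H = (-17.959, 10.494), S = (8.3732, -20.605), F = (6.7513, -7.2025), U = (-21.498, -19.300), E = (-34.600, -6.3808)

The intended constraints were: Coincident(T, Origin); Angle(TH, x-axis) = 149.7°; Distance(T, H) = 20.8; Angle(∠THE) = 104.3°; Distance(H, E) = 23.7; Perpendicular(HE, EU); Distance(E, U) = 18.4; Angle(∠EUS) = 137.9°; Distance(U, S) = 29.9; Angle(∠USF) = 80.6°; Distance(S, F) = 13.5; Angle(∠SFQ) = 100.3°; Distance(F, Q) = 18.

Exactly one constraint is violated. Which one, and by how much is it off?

Distance(F, Q) = 18 — off by 5.70.

T = (0.00, 0.00) ✓; TH at 149.7° ✓; |TH| = 20.80 ✓; ∠THE = 104.3° ✓; |HE| = 23.70 ✓; ∠(HE, EU) = 90.00° ✓; |EU| = 18.40 ✓; ∠EUS = 137.9° ✓; |US| = 29.90 ✓; ∠USF = 80.60° ✓; |SF| = 13.50 ✓; ∠SFQ = 100.3° ✓; |FQ| = 12.30 ✗.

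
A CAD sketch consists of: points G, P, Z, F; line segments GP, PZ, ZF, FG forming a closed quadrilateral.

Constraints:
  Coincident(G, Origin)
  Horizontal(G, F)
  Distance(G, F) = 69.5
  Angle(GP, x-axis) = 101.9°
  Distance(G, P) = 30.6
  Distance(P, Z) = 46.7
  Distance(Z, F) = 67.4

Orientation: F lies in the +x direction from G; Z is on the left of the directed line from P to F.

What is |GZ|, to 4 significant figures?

64.83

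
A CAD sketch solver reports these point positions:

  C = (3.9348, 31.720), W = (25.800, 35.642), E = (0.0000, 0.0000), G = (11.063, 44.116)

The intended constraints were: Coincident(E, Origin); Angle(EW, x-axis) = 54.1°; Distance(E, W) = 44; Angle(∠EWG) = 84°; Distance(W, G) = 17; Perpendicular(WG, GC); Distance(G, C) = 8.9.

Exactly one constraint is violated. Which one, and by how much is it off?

Distance(G, C) = 8.9 — off by 5.40.

E = (0.00, 0.00) ✓; EW at 54.10° ✓; |EW| = 44.00 ✓; ∠EWG = 84.00° ✓; |WG| = 17.00 ✓; ∠(WG, GC) = 90.00° ✓; |GC| = 14.30 ✗.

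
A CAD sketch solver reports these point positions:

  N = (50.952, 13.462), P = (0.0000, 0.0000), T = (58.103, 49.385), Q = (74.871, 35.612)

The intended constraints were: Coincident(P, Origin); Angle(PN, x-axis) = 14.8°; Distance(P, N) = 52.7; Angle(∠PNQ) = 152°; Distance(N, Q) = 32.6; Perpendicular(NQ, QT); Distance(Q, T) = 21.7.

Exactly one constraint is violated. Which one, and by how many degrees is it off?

Perpendicular(NQ, QT) — off by 7.80°.

P = (0.00, 0.00) ✓; PN at 14.80° ✓; |PN| = 52.70 ✓; ∠PNQ = 152.0° ✓; |NQ| = 32.60 ✓; ∠(NQ, QT) = 97.80° ✗; |QT| = 21.70 ✓.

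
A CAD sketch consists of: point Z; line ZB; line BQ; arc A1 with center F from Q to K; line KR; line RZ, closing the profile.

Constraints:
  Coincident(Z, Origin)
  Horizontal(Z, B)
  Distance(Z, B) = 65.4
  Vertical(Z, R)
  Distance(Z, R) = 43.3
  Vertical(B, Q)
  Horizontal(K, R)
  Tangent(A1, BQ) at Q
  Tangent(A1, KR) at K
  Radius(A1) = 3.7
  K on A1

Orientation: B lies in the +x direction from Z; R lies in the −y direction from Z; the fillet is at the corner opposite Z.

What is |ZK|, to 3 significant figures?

75.4

The virtual corner opposite Z is at (65.4, -43.3). Since A1 is tangent to BQ there, FQ ⟂ BQ and tangency of A1 to KR means the radius FK is perpendicular to KR, with radius 3.7, so the center F sits 3.7 in from both sides at F = (61.7, -39.6). That places the tangent points at Q = (65.4, -39.6) on BQ and K = (61.7, -43.3) on KR. Then |ZK| = |K − Z| = 75.4.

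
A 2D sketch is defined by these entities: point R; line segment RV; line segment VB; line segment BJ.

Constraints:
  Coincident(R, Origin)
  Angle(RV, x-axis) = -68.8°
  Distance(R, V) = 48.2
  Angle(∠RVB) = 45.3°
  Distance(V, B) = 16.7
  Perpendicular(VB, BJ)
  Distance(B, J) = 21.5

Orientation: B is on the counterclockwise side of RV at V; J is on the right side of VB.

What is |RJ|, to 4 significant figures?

58.35

R is at the origin; RV runs at -68.8° with length 48.2, so V = 48.2·(cos -68.8°, sin -68.8°) = (17.43, -44.94). ∠RVB = 45.3°, so VB runs at -68.8° + (180° − 45.3°) = 65.90° from the x-axis; with |VB| = 16.7, B = V + 16.7·(cos 65.90°, sin 65.90°) = (24.25, -29.69). The perpendicularity gives BJ at right angles to VB; with |BJ| = 21.5 on the right of VB, J = B + 21.5·(0.9128, -0.4083) = (43.88, -38.47). Then |RJ| = |J − R| = 58.35.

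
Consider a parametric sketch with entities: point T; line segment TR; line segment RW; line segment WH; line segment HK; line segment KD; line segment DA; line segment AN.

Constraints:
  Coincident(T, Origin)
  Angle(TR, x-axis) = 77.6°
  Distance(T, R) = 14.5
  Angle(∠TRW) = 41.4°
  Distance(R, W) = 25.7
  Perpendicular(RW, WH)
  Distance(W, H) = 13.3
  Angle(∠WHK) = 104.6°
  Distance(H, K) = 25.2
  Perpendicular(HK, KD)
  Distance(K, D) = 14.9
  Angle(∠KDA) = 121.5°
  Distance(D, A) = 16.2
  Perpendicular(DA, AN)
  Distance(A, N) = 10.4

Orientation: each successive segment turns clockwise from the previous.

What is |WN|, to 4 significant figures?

9.447

T is at the origin; TR runs at 77.6° with length 14.5, so R = (3.114, 14.16). ∠TRW = 41.4° gives RW at -61.00° from the x-axis; with |RW| = 25.7, W = (15.57, -8.316). RW ⟂ WH, so WH runs at -151.0°; with |WH| = 13.3, H = (3.941, -14.76). ∠WHK = 104.6° gives HK at 133.6° from the x-axis; with |HK| = 25.2, K = (-13.44, 3.485). HK is perpendicular to KD, so KD runs at 43.60°; with |KD| = 14.9, D = (-2.647, 13.76). ∠KDA = 121.5° gives DA at -14.90° from the x-axis; with |DA| = 16.2, A = (13.01, 9.595). DA ⟂ AN, so AN runs at -104.9°; with |AN| = 10.4, N = (10.33, -0.4553). Then |WN| = |N − W| = 9.447.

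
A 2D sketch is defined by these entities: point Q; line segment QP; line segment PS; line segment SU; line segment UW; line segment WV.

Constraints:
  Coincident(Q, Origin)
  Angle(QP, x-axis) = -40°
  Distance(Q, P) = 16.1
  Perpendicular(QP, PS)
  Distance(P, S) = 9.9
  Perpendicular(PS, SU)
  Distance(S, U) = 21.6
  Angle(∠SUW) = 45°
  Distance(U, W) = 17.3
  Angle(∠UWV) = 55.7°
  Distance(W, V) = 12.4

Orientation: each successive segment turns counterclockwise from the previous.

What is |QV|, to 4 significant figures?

13.37

Q is at the origin; QP runs at -40.0° with length 16.1, so P = (12.33, -10.35). QP ⟂ PS, so PS runs at 50.00°; with |PS| = 9.9, S = (18.70, -2.765). PS ⟂ SU, so SU runs at 140.0°; with |SU| = 21.6, U = (2.150, 11.12). ∠SUW = 45.0° gives UW at -85.00° from the x-axis; with |UW| = 17.3, W = (3.658, -6.115). ∠UWV = 55.7° gives WV at 39.30° from the x-axis; with |WV| = 12.4, V = (13.25, 1.739). Then |QV| = |V − Q| = 13.37.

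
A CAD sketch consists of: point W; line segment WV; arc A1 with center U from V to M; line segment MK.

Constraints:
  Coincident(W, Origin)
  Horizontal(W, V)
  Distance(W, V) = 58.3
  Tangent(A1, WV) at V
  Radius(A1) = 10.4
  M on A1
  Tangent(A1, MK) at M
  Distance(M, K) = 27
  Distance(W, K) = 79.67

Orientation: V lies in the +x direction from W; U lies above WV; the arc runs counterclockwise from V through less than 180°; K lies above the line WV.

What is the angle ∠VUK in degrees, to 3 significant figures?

154°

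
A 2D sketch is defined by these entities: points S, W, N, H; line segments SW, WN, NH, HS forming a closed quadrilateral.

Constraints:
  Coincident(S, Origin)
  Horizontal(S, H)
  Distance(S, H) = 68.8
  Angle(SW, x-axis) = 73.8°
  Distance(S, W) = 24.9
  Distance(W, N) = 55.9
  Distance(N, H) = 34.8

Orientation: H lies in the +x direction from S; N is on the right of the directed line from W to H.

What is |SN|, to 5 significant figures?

45.669

Checks: |WN| = 55.90 ✓; |NH| = 34.80 ✓.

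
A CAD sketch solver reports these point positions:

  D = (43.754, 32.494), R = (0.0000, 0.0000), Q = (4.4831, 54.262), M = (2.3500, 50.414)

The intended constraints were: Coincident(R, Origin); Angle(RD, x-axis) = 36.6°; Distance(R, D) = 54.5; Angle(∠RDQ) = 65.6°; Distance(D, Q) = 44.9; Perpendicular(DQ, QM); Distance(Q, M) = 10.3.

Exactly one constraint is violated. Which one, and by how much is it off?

Distance(Q, M) = 10.3 — off by 5.90.

R = (0.00, 0.00) ✓; RD at 36.60° ✓; |RD| = 54.50 ✓; ∠RDQ = 65.60° ✓; |DQ| = 44.90 ✓; ∠(DQ, QM) = 90.00° ✓; |QM| = 4.400 ✗.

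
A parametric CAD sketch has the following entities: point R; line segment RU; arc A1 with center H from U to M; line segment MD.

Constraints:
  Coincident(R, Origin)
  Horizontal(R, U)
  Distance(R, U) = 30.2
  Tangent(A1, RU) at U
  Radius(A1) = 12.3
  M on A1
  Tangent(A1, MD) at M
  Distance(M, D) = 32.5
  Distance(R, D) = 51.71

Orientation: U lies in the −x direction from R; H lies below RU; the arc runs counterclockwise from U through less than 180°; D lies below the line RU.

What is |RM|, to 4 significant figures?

44.76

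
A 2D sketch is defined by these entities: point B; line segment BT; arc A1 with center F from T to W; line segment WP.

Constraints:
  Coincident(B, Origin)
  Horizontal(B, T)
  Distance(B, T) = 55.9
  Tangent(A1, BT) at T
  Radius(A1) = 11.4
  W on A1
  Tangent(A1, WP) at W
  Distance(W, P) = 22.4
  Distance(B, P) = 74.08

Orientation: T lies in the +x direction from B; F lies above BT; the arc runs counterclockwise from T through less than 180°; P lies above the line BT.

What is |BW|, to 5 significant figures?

68.380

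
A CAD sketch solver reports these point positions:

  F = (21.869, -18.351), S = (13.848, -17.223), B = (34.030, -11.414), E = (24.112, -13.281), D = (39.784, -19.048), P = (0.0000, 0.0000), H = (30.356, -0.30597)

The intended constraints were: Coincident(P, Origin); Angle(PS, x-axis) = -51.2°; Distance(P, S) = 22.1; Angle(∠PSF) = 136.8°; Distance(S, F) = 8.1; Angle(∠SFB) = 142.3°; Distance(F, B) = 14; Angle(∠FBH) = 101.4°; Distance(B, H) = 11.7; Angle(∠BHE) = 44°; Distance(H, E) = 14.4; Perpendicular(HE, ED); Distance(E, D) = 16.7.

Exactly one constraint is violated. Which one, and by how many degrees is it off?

Perpendicular(HE, ED) — off by 5.50°.

P = (0.00, 0.00) ✓; PS at -51.20° ✓; |PS| = 22.10 ✓; ∠PSF = 136.8° ✓; |SF| = 8.100 ✓; ∠SFB = 142.3° ✓; |FB| = 14.00 ✓; ∠FBH = 101.4° ✓; |BH| = 11.70 ✓; ∠BHE = 44.00° ✓; |HE| = 14.40 ✓; ∠(HE, ED) = 95.50° ✗; |ED| = 16.70 ✓.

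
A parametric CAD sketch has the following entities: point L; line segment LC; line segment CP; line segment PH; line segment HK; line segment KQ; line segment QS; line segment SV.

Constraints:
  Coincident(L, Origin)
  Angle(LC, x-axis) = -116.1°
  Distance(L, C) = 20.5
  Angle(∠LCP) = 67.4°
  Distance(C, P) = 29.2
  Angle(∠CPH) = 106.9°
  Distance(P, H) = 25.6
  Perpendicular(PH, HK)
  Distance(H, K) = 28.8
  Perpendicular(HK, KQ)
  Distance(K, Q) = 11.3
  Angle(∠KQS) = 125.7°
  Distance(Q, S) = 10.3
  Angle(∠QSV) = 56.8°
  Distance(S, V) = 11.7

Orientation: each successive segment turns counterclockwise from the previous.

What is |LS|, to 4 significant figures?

6.558

L is at the origin; LC runs at -116.1° with length 20.5, so C = (-9.019, -18.41). ∠LCP = 67.4° gives CP at -3.500° from the x-axis; with |CP| = 29.2, P = (20.13, -20.19). ∠CPH = 106.9° gives PH at 69.60° from the x-axis; with |PH| = 25.6, H = (29.05, 3.802). PH is perpendicular to HK, so HK runs at 159.6°; with |HK| = 28.8, K = (2.057, 13.84). The perpendicularity gives KQ at right angles to HK, so KQ runs at -110.4°; with |KQ| = 11.3, Q = (-1.882, 3.250). ∠KQS = 125.7° gives QS at -56.10° from the x-axis; with |QS| = 10.3, S = (3.862, -5.299). Then |LS| = |S − L| = 6.558.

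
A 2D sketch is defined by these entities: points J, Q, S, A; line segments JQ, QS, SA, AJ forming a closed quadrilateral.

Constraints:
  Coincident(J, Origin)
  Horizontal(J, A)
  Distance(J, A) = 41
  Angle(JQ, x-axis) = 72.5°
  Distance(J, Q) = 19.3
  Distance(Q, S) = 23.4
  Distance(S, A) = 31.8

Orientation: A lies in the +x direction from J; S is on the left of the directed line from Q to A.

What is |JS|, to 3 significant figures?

39.2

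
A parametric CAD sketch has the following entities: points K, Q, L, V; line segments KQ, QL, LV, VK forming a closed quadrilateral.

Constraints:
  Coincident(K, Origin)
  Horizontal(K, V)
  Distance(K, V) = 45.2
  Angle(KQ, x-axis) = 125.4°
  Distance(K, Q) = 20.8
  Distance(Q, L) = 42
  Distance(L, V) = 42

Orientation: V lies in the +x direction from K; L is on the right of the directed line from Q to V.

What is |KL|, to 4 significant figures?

21.47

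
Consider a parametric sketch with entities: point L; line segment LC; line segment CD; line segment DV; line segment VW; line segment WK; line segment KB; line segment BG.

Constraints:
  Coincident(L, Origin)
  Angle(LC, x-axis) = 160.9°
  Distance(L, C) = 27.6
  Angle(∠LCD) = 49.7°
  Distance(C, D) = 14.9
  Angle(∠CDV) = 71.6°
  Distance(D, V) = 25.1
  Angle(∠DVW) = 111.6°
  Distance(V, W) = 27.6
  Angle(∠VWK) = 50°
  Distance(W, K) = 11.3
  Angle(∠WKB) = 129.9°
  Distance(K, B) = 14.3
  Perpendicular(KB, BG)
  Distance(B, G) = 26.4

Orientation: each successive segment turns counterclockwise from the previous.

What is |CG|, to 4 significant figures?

41.94

L is at the origin; LC runs at 160.9° with length 27.6, so C = (-26.08, 9.031). ∠LCD = 49.7° gives CD at -68.80° from the x-axis; with |CD| = 14.9, D = (-20.69, -4.860). ∠CDV = 71.6° gives DV at 39.60° from the x-axis; with |DV| = 25.1, V = (-1.353, 11.14). ∠DVW = 111.6° gives VW at 108.0° from the x-axis; with |VW| = 27.6, W = (-9.881, 37.39). ∠VWK = 50.0° gives WK at -122.0° from the x-axis; with |WK| = 11.3, K = (-15.87, 27.81). ∠WKB = 129.9° gives KB at -71.90° from the x-axis; with |KB| = 14.3, B = (-11.43, 14.21). The perpendicularity gives BG at right angles to KB, so BG runs at 18.10°; with |BG| = 26.4, G = (13.67, 22.41). Then |CG| = |G − C| = 41.94.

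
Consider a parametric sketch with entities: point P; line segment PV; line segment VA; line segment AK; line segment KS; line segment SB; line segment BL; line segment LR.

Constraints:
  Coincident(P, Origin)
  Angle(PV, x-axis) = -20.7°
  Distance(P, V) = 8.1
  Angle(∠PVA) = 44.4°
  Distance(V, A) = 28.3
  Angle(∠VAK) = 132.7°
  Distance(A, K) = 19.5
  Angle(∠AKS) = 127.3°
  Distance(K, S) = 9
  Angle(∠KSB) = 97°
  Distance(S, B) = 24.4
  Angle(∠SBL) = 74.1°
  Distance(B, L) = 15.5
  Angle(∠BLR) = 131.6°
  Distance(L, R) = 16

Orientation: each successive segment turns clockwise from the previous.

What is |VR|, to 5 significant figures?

35.392

P is at the origin; PV runs at -20.7° with length 8.1, so V = (7.5771, -2.8631). ∠PVA = 44.4° gives VA at -156.30° from the x-axis; with |VA| = 28.3, A = (-18.336, -14.238). ∠VAK = 132.7° gives AK at 156.40° from the x-axis; with |AK| = 19.5, K = (-36.205, -6.4315). ∠AKS = 127.3° gives KS at 103.70° from the x-axis; with |KS| = 9.0, S = (-38.337, 2.3125). ∠KSB = 97.0° gives SB at 20.700° from the x-axis; with |SB| = 24.4, B = (-15.512, 10.937). ∠SBL = 74.1° gives BL at -85.200° from the x-axis; with |BL| = 15.5, L = (-14.215, -4.5084). ∠BLR = 131.6° gives LR at -133.60° from the x-axis; with |LR| = 16.0, R = (-25.249, -16.095). Then |VR| = |R − V| = 35.392.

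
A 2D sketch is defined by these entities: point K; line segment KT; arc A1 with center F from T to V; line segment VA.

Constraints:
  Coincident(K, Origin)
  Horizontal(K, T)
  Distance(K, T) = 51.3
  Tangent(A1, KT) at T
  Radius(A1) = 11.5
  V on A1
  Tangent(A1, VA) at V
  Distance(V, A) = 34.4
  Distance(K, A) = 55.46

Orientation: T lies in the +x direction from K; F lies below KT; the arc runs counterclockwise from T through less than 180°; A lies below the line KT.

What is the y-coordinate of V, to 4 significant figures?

-9.620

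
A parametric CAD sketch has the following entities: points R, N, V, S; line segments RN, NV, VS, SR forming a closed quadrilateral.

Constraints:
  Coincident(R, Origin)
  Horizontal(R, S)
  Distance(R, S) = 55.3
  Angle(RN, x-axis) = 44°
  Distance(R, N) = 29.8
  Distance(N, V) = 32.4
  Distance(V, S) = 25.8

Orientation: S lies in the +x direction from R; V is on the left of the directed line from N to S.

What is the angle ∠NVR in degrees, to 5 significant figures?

16.776°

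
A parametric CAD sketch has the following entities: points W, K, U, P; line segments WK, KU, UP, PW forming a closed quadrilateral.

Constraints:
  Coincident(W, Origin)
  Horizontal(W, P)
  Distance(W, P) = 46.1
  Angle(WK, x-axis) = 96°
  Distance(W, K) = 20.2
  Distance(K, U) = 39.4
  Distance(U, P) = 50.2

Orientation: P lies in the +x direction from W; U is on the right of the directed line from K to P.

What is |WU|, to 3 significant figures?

19.3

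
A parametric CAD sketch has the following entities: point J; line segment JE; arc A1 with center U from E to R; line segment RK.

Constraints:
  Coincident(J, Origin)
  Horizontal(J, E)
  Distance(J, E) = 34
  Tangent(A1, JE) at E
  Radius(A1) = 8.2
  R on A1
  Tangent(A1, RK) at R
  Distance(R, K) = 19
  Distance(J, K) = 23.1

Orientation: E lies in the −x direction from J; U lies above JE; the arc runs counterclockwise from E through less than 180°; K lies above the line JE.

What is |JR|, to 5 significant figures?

27.935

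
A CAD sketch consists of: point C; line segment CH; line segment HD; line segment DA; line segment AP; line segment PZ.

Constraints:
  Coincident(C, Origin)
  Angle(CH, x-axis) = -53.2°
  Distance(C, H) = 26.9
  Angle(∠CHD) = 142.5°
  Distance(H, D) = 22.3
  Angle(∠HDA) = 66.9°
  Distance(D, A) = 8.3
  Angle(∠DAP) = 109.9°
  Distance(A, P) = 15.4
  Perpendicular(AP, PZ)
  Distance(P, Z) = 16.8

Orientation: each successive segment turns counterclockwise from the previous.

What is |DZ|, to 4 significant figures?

20.32

C is at the origin; CH runs at -53.2° with length 26.9, so H = (16.11, -21.54). ∠CHD = 142.5° gives HD at -15.70° from the x-axis; with |HD| = 22.3, D = (37.58, -27.57). ∠HDA = 66.9° gives DA at 97.40° from the x-axis; with |DA| = 8.3, A = (36.51, -19.34). ∠DAP = 109.9° gives AP at 167.5° from the x-axis; with |AP| = 15.4, P = (21.48, -16.01). AP is perpendicular to PZ, so PZ runs at -102.5°; with |PZ| = 16.8, Z = (17.84, -32.41). Then |DZ| = |Z − D| = 20.32.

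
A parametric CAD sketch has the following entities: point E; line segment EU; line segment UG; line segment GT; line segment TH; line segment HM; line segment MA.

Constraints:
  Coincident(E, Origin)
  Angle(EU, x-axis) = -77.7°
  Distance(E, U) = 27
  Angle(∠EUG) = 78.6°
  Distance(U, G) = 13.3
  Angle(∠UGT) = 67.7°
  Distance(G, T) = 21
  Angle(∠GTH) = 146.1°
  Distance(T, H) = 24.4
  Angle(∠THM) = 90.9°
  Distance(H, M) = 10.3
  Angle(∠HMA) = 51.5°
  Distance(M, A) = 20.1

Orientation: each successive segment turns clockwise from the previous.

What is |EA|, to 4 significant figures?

6.119

E is at the origin; EU runs at -77.7° with length 27.0, so U = (5.752, -26.38). ∠EUG = 78.6° gives UG at -179.1° from the x-axis; with |UG| = 13.3, G = (-7.547, -26.59). ∠UGT = 67.7° gives GT at 68.60° from the x-axis; with |GT| = 21.0, T = (0.1159, -7.037). ∠GTH = 146.1° gives TH at 34.70° from the x-axis; with |TH| = 24.4, H = (20.18, 6.853). ∠THM = 90.9° gives HM at -54.40° from the x-axis; with |HM| = 10.3, M = (26.17, -1.521). ∠HMA = 51.5° gives MA at 177.1° from the x-axis; with |MA| = 20.1, A = (6.098, -0.5046). Then |EA| = |A − E| = 6.119.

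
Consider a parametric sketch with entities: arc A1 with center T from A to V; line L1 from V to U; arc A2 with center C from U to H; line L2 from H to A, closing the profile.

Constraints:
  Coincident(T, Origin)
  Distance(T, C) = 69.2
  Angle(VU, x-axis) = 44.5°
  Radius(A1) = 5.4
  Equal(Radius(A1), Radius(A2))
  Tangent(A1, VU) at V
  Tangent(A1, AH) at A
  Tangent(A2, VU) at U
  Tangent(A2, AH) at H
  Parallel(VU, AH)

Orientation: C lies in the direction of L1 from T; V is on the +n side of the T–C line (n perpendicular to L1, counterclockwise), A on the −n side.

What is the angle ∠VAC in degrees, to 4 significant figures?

85.54°

T is at the origin and C lies 69.2 along u from T, so C = 69.2·u = (49.36, 48.50). Tangency of A1 to both parallel lines with radius 5.4 puts V and A at T ± 5.4·n: V = (-3.785, 3.852), A = (3.785, -3.852). Then cos ∠VAC = AV·AC / (|AV||AC|), giving 85.54°.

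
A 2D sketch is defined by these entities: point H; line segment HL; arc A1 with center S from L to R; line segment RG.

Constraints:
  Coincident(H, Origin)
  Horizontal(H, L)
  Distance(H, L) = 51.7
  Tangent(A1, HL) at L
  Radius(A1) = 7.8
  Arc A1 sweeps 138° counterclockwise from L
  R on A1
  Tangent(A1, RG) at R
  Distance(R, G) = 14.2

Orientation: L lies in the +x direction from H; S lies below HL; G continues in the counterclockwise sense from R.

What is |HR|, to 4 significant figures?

48.43

H is at the origin; H and L share the same y with |HL| = 51.7 and L on the +x side, so L = (51.70, 0.000). Tangency of A1 to HL means the radius SL is perpendicular to HL, so S = L + (0, -7.8) = (51.70, -7.800). On A1, L sits at bearing 90° from S; a 138° counterclockwise sweep puts R at bearing 228°, so R = S + 7.8·(cos 228°, sin 228°) = (46.48, -13.60). Then |HR| = |R − H| = 48.43.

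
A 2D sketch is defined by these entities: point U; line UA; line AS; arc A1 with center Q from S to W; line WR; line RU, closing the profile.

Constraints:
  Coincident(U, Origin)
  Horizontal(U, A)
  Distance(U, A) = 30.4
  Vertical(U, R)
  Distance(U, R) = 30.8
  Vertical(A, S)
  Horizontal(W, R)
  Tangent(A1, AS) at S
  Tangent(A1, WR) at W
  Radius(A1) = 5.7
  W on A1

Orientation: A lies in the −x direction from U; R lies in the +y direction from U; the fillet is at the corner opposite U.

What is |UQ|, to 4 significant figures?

35.22

U and R share the same x with |UR| = 30.8 and R on the +y side, so R = (0.000, 30.80). The virtual corner opposite U is at (-30.40, 30.80). Since A1 is tangent to AS there, QS ⟂ AS and since A1 is tangent to WR there, QW ⟂ WR, with radius 5.7, so the center Q sits 5.7 in from both sides at Q = (-24.70, 25.10). Then |UQ| = |Q − U| = 35.22.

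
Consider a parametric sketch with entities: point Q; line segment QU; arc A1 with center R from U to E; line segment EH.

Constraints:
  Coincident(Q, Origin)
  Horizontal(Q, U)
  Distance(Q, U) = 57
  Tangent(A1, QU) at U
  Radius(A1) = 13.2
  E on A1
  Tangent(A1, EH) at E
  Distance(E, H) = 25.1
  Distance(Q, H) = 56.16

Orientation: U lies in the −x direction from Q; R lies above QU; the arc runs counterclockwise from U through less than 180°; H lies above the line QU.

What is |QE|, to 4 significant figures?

45.51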